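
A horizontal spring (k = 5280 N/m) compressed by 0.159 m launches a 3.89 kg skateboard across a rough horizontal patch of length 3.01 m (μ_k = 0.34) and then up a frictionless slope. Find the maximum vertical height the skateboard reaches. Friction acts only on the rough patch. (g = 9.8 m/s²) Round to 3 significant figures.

h = 0.727 m

Spring energy: E₀ = ½kx² = ½(5280)(0.159)² = 66.742 J
Friction: W_f = μ_k mg d = (0.34)(3.89)(9.8)(3.01) = 39.01 J
Energy at base of ramp: E = 66.742 − 39.01 = 27.728 J
At max height all remaining energy is PE: mgh = E ⇒ h = E/(mg) = 27.728/(3.89 × 9.8) = 0.7273 m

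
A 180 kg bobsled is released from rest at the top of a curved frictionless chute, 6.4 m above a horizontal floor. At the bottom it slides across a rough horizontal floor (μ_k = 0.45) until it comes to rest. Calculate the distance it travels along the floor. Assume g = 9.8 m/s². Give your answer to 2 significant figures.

d = 14 m

Energy bookkeeping (friction removes W_f = μ_k N d):
At rest all PE has been dissipated by friction: mgh = μ_k m g d
d = h/μ_k = 6.4/0.45 = 14.22 m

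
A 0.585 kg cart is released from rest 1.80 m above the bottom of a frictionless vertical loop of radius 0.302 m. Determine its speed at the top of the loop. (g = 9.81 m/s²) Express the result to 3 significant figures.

v = 4.84 m/s

Energy conservation: mgh = ½mv_top² + mg(2r)
v_top² = 2g(h − 2r) = 2(9.81)(1.80 − 0.6040) = 23.47
v_top = 4.844 m/s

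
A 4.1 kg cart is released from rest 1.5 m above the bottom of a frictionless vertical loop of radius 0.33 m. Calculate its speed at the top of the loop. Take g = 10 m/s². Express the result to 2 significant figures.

v = 4.1 m/s

Energy conservation: mgh = ½mv_top² + mg(2r)
v_top² = 2g(h − 2r) = 2(10)(1.5 − 0.6600) = 16.80
v_top = 4.099 m/s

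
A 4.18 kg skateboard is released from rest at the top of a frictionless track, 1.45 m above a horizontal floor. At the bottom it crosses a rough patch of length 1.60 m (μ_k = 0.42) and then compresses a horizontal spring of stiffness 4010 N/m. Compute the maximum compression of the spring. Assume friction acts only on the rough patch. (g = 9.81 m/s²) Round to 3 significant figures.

x = 0.126 m

Initial energy: E₁ = mgh = (4.18)(9.81)(1.45) = 59.458 J
Friction removes W_f = μ_k mg d = (0.42)(4.18)(9.81)(1.60) = 27.56 J
Energy reaching the spring: E = 59.458 − 27.56 = 31.903 J
At max compression ½kx² = E ⇒ x = √(2E/k) = √(2 × 31.903/4010) = 0.1261 m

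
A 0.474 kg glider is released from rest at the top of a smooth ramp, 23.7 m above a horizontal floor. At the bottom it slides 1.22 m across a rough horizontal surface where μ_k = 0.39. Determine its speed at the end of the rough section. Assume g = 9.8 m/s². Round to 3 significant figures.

v = 21.3 m/s

Energy bookkeeping (friction removes W_f = μ_k N d):
mgh = ½mv² + μ_k m g d
W_f = μ_k mg d = (0.39)(0.474)(9.8)(1.22) = 2.210 J
½mv² = mgh − W_f = 110.09 − 2.210 = 107.88 J
v = √(2 × 107.88/0.474) = 21.34 m/s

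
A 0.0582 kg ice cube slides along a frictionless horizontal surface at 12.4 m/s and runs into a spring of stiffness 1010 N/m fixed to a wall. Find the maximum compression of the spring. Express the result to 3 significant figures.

All KE is stored as spring PE at maximum compression: ½mv² = ½kx²
x = v√(m/k) = 12.4 × √(0.0582/1010) = 0.09413 m

x = 0.0941 m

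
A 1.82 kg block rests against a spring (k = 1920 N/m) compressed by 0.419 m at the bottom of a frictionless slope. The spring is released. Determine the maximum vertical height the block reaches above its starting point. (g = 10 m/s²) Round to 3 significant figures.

h = 9.26 m

All spring PE becomes gravitational PE at the highest point: ½kx² = mgh
h = kx²/(2mg) = (1920)(0.419)²/(2 × 1.82 × 10) = 9.260 m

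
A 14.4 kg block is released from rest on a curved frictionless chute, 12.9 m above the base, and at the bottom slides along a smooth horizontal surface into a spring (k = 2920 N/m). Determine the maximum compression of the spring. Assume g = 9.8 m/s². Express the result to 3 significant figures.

Energy conservation (no friction) from release to max compression: mgh = ½kx²
x = √(2mgh/k) = √(2 × 14.4 × 9.8 × 12.9 / 2920) = 1.117 m

x = 1.12 m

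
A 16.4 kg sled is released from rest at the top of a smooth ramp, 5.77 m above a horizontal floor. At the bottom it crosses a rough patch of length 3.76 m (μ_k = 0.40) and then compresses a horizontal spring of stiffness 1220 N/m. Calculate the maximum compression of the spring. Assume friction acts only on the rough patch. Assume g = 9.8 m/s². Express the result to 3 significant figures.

Initial energy: E₁ = mgh = (16.4)(9.8)(5.77) = 927.35 J
Friction removes W_f = μ_k mg d = (0.40)(16.4)(9.8)(3.76) = 241.7 J
Energy reaching the spring: E = 927.35 − 241.7 = 685.63 J
At max compression ½kx² = E ⇒ x = √(2E/k) = √(2 × 685.63/1220) = 1.060 m

x = 1.06 m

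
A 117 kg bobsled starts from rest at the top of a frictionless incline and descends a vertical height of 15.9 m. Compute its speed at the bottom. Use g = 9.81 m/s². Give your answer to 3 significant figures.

By conservation of mechanical energy, mgh = ½mv²
The mass cancels from both sides.
v = √(2gh) = √(2 × 9.81 × 15.9) = √311.96 = 17.66 m/s

v = 17.7 m/s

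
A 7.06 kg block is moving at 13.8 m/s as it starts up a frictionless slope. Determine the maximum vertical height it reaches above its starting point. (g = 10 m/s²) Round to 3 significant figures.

Setting KE at the bottom equal to PE gained: ½mv² = mgh
h = v²/(2g) = 13.8²/(2 × 10) = 9.522 m

h = 9.52 m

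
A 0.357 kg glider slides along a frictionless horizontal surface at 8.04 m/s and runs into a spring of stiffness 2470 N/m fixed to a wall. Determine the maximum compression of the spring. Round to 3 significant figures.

All KE is stored as spring PE at maximum compression: ½mv² = ½kx²
x = v√(m/k) = 8.04 × √(0.357/2470) = 0.09666 m

x = 0.0967 m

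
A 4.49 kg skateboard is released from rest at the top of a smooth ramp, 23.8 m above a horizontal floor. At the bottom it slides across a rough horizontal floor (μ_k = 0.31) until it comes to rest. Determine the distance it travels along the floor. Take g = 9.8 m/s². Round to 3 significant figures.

d = 76.8 m

Applying the work–energy principle:
At rest all PE has been dissipated by friction: mgh = μ_k m g d
d = h/μ_k = 23.8/0.31 = 76.77 m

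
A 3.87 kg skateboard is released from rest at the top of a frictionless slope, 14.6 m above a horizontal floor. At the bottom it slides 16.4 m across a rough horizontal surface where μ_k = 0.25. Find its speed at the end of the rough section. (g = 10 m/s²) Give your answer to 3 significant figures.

v = 14.5 m/s

Energy at the top = energy at the end + work done against friction:
mgh = ½mv² + μ_k m g d
W_f = μ_k mg d = (0.25)(3.87)(10)(16.4) = 158.7 J
½mv² = mgh − W_f = 565.02 − 158.7 = 406.35 J
v = √(2 × 406.35/3.87) = 14.49 m/s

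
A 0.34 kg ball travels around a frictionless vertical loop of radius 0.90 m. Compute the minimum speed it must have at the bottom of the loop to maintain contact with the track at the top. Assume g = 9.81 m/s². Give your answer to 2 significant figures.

v = 6.6 m/s

At the top: mg = mv_top²/r ⇒ v_top² = gr = 8.829 m²/s²
Energy from bottom to top (height 2r): ½mv_bot² = ½mv_top² + mg(2r)
v_bot² = gr + 4gr = 5gr = 44.15
v_bot = √(5gr) = 6.644 m/s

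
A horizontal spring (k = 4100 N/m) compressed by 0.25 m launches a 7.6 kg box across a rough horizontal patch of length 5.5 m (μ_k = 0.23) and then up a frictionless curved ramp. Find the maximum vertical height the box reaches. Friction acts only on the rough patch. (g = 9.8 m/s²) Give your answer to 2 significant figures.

h = 0.46 m

Spring energy: E₀ = ½kx² = ½(4100)(0.25)² = 128.12 J
Friction: W_f = μ_k mg d = (0.23)(7.6)(9.8)(5.5) = 94.22 J
Energy at base of ramp: E = 128.12 − 94.22 = 33.908 J
At max height all remaining energy is PE: mgh = E ⇒ h = E/(mg) = 33.908/(7.6 × 9.8) = 0.4553 m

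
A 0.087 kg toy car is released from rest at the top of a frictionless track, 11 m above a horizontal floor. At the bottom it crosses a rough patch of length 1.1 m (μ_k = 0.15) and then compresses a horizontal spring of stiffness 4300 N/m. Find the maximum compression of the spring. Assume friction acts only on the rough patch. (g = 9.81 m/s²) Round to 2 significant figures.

x = 0.066 m

Initial energy: E₁ = mgh = (0.087)(9.81)(11) = 9.3882 J
Friction removes W_f = μ_k mg d = (0.15)(0.087)(9.81)(1.1) = 0.1408 J
Energy reaching the spring: E = 9.3882 − 0.1408 = 9.2473 J
At max compression ½kx² = E ⇒ x = √(2E/k) = √(2 × 9.2473/4300) = 0.06558 m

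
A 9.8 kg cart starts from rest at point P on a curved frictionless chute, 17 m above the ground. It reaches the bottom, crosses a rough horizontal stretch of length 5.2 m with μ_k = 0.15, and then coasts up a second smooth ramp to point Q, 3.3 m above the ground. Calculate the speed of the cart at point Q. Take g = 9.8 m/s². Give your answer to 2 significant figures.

v = 16 m/s

Energy at P: mgh₁ = (9.8)(9.8)(17) = 1632.7 J
Friction loss: W_f = μ_k mg d = 74.91 J
At Q: ½mv² + mgh₂ = mgh₁ − W_f
½mv² = 1632.7 − 74.91 − 316.93 = 1240.8 J
v = √(2 × 1240.8/9.8) = 15.91 m/s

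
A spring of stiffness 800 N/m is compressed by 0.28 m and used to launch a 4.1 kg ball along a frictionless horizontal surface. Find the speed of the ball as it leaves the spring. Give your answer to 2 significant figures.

v = 3.9 m/s

The ball leaves the spring when the spring is at natural length, so ½kx² = ½mv²
v = x√(k/m) = 0.28 × √(800/4.1) = 3.911 m/s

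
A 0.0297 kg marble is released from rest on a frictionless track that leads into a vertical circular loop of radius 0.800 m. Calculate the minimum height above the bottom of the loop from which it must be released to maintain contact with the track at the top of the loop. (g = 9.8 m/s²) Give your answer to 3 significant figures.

At the top, for minimum speed gravity alone supplies the centripetal force: mg = mv_top²/r ⇒ v_top² = gr = 7.840 m²/s²
Energy conservation from release height h to the top (height 2r): mgh = ½mv_top² + mg(2r)
h = v_top²/(2g) + 2r = r/2 + 2r = 5r/2 = 2.000 m

h = 2.00 m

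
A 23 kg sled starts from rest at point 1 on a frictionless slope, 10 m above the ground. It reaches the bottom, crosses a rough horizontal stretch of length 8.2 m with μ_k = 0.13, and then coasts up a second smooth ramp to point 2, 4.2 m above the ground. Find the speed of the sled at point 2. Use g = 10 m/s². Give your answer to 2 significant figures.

v = 9.7 m/s

Energy at 1: mgh₁ = (23)(10)(10) = 2300.0 J
Friction loss: W_f = μ_k mg d = 245.2 J
At 2: ½mv² + mgh₂ = mgh₁ − W_f
½mv² = 2300.0 − 245.2 − 966.00 = 1088.8 J
v = √(2 × 1088.8/23) = 9.730 m/s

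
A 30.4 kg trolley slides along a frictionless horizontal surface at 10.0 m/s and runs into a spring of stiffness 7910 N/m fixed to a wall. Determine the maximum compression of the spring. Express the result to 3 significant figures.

All KE is stored as spring PE at maximum compression: ½mv² = ½kx²
x = v√(m/k) = 10.0 × √(30.4/7910) = 0.6199 m

x = 0.620 m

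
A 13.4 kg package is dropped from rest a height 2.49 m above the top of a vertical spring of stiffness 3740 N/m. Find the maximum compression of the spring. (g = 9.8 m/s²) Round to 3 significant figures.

x = 0.455 m

Let x be the compression. The total drop is H + x, and the package is instantaneously at rest at max compression, so energy conservation gives:
mg(H + x) = ½kx²
½(3740)x² − (13.4)(9.8)x − (13.4)(9.8)(2.49) = 0
1870x² − 131.3x − 327.0 = 0
x = [131.3 + √(17245 + 2.4459e+06)]/(2 × 1870) = 0.4547 m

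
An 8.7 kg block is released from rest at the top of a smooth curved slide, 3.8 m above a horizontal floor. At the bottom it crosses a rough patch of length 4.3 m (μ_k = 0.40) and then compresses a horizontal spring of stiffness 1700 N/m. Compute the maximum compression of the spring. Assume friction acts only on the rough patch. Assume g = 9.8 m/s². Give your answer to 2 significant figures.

x = 0.46 m

Initial energy: E₁ = mgh = (8.7)(9.8)(3.8) = 323.99 J
Friction removes W_f = μ_k mg d = (0.40)(8.7)(9.8)(4.3) = 146.6 J
Energy reaching the spring: E = 323.99 − 146.6 = 177.34 J
At max compression ½kx² = E ⇒ x = √(2E/k) = √(2 × 177.34/1700) = 0.4568 m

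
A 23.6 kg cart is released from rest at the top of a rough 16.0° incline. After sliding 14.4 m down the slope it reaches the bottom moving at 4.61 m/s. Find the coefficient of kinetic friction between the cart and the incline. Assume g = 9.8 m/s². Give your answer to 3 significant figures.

μ_k = 0.208

mgh = ½mv² + μ_k (mg cosθ) L, with h = L sinθ
mgL sinθ = 917.99 J; ½mv² = 250.77 J
W_f = 917.99 − 250.77 = 667.2 J
μ_k = W_f/(mg cosθ · L) = 667.2/(222.3 × 14.4) = 0.2084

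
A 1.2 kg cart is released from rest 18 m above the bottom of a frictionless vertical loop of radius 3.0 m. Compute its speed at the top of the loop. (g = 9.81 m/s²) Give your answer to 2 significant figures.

v = 15 m/s

Energy conservation: mgh = ½mv_top² + mg(2r)
v_top² = 2g(h − 2r) = 2(9.81)(18 − 6.000) = 235.4
v_top = 15.34 m/s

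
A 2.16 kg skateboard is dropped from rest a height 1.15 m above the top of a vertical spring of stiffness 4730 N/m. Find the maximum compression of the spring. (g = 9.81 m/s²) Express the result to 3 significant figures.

x = 0.106 m

Take the reference level at the top of the uncompressed spring. At max compression the skateboard has fallen H + x and is momentarily at rest:
mg(H + x) = ½kx²
½(4730)x² − (2.16)(9.81)x − (2.16)(9.81)(1.15) = 0
2365x² − 21.19x − 24.37 = 0
x = [21.19 + √(449.0 + 230522)]/(2 × 2365) = 0.1061 m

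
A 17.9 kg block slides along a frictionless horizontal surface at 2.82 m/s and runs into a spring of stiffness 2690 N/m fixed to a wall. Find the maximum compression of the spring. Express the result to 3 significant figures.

x = 0.230 m

Conservation of energy between contact and max compression: ½mv² = ½kx²
x = v√(m/k) = 2.82 × √(17.9/2690) = 0.2300 m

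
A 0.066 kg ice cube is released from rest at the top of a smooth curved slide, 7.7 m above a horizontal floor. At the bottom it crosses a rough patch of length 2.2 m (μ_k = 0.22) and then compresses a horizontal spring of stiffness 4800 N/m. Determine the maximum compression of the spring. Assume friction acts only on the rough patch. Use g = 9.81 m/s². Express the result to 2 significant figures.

x = 0.044 m

Initial energy: E₁ = mgh = (0.066)(9.81)(7.7) = 4.9854 J
Friction removes W_f = μ_k mg d = (0.22)(0.066)(9.81)(2.2) = 0.3134 J
Energy reaching the spring: E = 4.9854 − 0.3134 = 4.6721 J
At max compression ½kx² = E ⇒ x = √(2E/k) = √(2 × 4.6721/4800) = 0.04412 m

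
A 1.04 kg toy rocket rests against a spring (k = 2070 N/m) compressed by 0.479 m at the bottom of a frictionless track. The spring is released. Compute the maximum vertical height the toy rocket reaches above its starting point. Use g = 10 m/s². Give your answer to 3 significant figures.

Energy conservation from release to the highest point: ½kx² = mgh
h = kx²/(2mg) = (2070)(0.479)²/(2 × 1.04 × 10) = 22.83 m

h = 22.8 m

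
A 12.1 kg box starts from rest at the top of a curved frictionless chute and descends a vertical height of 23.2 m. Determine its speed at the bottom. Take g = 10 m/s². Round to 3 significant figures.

v = 21.5 m/s

By conservation of mechanical energy, mgh = ½mv²
v = √(2gh) = √(2 × 10 × 23.2) = √464.00 = 21.54 m/s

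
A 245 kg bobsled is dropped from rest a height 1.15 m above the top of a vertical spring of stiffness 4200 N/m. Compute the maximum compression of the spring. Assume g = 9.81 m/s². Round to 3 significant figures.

Measuring PE from the top of the relaxed spring, at max compression the bobsled has dropped H + x with zero KE, so:
mg(H + x) = ½kx²
½(4200)x² − (245)(9.81)x − (245)(9.81)(1.15) = 0
2100x² − 2403x − 2764 = 0
x = [2403 + √(5.777e+06 + 2.3217e+07)]/(2 × 2100) = 1.854 m

x = 1.85 m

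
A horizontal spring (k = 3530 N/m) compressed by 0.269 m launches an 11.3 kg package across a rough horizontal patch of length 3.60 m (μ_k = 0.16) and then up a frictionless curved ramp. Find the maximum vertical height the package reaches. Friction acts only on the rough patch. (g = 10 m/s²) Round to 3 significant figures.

Spring energy: E₀ = ½kx² = ½(3530)(0.269)² = 127.72 J
Friction: W_f = μ_k mg d = (0.16)(11.3)(10)(3.60) = 65.09 J
Energy at base of ramp: E = 127.72 − 65.09 = 62.629 J
At max height all remaining energy is PE: mgh = E ⇒ h = E/(mg) = 62.629/(11.3 × 10) = 0.5542 m

h = 0.554 m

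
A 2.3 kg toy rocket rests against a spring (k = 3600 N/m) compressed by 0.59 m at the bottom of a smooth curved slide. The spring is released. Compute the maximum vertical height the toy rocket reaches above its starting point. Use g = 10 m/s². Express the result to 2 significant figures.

h = 27 m

Energy conservation from release to the highest point: ½kx² = mgh
h = kx²/(2mg) = (3600)(0.59)²/(2 × 2.3 × 10) = 27.24 m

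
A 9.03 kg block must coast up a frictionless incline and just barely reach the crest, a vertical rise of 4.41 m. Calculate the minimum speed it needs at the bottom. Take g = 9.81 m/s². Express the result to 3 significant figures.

At the top it is momentarily at rest, so all KE converts to PE: ½mv² = mgh
v = √(2gh) = √(2 × 9.81 × 4.41) = 9.302 m/s

v = 9.30 m/s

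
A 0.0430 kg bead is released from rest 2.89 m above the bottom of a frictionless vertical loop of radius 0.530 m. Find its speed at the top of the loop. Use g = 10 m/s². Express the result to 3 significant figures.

v = 6.05 m/s

Energy conservation: mgh = ½mv_top² + mg(2r)
v_top² = 2g(h − 2r) = 2(10)(2.89 − 1.060) = 36.60
v_top = 6.050 m/s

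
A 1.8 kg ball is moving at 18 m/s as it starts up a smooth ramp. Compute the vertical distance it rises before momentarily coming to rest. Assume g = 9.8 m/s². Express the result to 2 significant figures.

By energy conservation, ½mv² = mgh
h = v²/(2g) = 18²/(2 × 9.8) = 16.53 m

h = 17 m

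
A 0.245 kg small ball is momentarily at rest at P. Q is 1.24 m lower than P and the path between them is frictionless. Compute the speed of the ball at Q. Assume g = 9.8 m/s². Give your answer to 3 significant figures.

v = 4.93 m/s

Energy conservation between the two points: mgh = ½mv²
v = √(2gh) = √(2 × 9.8 × 1.24) = √24.304 = 4.930 m/s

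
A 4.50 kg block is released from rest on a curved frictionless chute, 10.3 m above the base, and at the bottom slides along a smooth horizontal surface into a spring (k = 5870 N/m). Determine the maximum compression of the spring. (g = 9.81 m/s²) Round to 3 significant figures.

x = 0.394 m

Gravitational PE at the top equals spring PE at max compression: mgh = ½kx²
x = √(2mgh/k) = √(2 × 4.50 × 9.81 × 10.3 / 5870) = 0.3936 m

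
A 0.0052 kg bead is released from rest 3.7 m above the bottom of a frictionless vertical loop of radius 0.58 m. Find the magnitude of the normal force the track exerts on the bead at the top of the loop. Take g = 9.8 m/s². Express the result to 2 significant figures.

Energy from release to top (height 2r): mgh = ½mv_top² + mg(2r)
v_top² = 2g(h − 2r) = 2(9.8)(3.7 − 1.160) = 49.784 m²/s²
At the top, both N and weight point toward the centre: N + mg = mv_top²/r
N = m(v_top²/r − g) = 0.0052(49.784/0.58 − 9.8) = 0.3954 N

N = 0.40 N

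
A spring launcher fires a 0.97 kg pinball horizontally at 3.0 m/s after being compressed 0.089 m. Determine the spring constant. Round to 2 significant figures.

k = 1100 N/m

Energy stored in the spring equals the launch KE: ½kx² = ½mv²
k = mv²/x² = (0.97)(3.0)²/(0.089)² = 1102 N/m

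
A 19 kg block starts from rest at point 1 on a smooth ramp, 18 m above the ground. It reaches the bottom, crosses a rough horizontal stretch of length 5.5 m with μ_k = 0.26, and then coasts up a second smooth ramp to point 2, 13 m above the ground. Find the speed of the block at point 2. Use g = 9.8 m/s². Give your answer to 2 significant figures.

Energy at 1: mgh₁ = (19)(9.8)(18) = 3351.6 J
Friction loss: W_f = μ_k mg d = 266.3 J
At 2: ½mv² + mgh₂ = mgh₁ − W_f
½mv² = 3351.6 − 266.3 − 2420.6 = 664.73 J
v = √(2 × 664.73/19) = 8.365 m/s

v = 8.4 m/s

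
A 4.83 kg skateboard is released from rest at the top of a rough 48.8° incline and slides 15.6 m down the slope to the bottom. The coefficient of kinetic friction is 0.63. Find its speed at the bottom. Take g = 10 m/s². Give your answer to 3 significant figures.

v = 10.3 m/s

Taking the bottom as reference, mgh = ½mv² + μ_k N L with h = L sinθ, N = mg cosθ:
mgh = mgL sinθ = (4.83)(10)(15.6)sin48.8° = 566.93 J
W_f = μ_k mg cosθ · L = (0.63)(4.83)(10)cos48.8°·15.6 = 312.7 J
½mv² = 566.93 − 312.7 = 254.25 J
v = √(2 × 254.25/4.83) = 10.26 m/s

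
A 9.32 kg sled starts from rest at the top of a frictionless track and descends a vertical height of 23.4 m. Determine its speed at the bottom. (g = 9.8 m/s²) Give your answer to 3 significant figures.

v = 21.4 m/s

Energy conservation between the two points: mgh = ½mv²
The mass cancels from both sides.
v = √(2gh) = √(2 × 9.8 × 23.4) = √458.64 = 21.42 m/s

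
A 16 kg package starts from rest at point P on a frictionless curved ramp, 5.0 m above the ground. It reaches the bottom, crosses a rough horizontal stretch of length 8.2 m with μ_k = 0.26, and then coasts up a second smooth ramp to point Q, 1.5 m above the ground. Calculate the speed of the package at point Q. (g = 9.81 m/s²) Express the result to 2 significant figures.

v = 5.2 m/s

Energy at P: mgh₁ = (16)(9.81)(5.0) = 784.80 J
Friction loss: W_f = μ_k mg d = 334.6 J
At Q: ½mv² + mgh₂ = mgh₁ − W_f
½mv² = 784.80 − 334.6 − 235.44 = 214.72 J
v = √(2 × 214.72/16) = 5.181 m/s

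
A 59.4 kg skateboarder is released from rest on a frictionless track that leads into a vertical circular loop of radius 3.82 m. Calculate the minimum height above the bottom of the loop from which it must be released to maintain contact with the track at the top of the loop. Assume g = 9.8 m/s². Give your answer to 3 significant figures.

At the top, for minimum speed gravity alone supplies the centripetal force: mg = mv_top²/r ⇒ v_top² = gr = 37.44 m²/s²
Energy conservation from release height h to the top (height 2r): mgh = ½mv_top² + mg(2r)
h = v_top²/(2g) + 2r = r/2 + 2r = 5r/2 = 9.550 m

h = 9.55 m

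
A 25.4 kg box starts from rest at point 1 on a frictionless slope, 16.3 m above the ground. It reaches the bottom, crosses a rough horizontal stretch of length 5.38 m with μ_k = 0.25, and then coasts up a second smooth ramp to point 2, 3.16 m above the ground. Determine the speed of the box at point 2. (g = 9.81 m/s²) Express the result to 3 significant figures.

v = 15.2 m/s

Energy at 1: mgh₁ = (25.4)(9.81)(16.3) = 4061.5 J
Friction loss: W_f = μ_k mg d = 335.1 J
At 2: ½mv² + mgh₂ = mgh₁ − W_f
½mv² = 4061.5 − 335.1 − 787.39 = 2939.0 J
v = √(2 × 2939.0/25.4) = 15.21 m/s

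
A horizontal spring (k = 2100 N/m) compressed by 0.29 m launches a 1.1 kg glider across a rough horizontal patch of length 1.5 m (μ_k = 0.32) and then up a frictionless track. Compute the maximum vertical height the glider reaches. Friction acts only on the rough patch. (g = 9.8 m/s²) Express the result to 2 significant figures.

h = 7.7 m

Spring energy: E₀ = ½kx² = ½(2100)(0.29)² = 88.305 J
Friction: W_f = μ_k mg d = (0.32)(1.1)(9.8)(1.5) = 5.174 J
Energy at base of ramp: E = 88.305 − 5.174 = 83.131 J
At max height all remaining energy is PE: mgh = E ⇒ h = E/(mg) = 83.131/(1.1 × 9.8) = 7.712 m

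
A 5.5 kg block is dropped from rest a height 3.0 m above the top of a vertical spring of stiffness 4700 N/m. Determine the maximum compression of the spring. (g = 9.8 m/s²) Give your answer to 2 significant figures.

x = 0.27 m

Measuring PE from the top of the relaxed spring, at max compression the block has dropped H + x with zero KE, so:
mg(H + x) = ½kx²
½(4700)x² − (5.5)(9.8)x − (5.5)(9.8)(3.0) = 0
2350x² − 53.90x − 161.7 = 0
x = [53.90 + √(2905 + 1.5200e+06)]/(2 × 2350) = 0.2740 m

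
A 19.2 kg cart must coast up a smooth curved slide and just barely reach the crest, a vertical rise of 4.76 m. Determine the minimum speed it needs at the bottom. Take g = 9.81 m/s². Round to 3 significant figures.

At the top it is momentarily at rest, so all KE converts to PE: ½mv² = mgh
v = √(2gh) = √(2 × 9.81 × 4.76) = 9.664 m/s

v = 9.66 m/s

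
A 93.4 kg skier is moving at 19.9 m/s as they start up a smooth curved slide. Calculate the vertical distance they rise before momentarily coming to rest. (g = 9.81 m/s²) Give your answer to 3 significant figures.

By energy conservation, ½mv² = mgh
h = v²/(2g) = 19.9²/(2 × 9.81) = 20.18 m

h = 20.2 m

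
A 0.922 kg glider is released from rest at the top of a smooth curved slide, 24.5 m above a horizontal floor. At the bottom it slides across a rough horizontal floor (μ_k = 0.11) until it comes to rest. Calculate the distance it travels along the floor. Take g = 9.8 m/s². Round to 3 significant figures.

d = 223 m

Applying the work–energy principle:
At rest all PE has been dissipated by friction: mgh = μ_k m g d
d = h/μ_k = 24.5/0.11 = 222.7 m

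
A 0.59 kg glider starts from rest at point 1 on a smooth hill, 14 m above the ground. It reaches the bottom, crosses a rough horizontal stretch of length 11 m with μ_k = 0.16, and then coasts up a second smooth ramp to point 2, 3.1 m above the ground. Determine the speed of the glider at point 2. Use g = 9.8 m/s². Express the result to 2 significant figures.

v = 13 m/s

Energy at 1: mgh₁ = (0.59)(9.8)(14) = 80.948 J
Friction loss: W_f = μ_k mg d = 10.18 J
At 2: ½mv² + mgh₂ = mgh₁ − W_f
½mv² = 80.948 − 10.18 − 17.924 = 52.847 J
v = √(2 × 52.847/0.59) = 13.38 m/s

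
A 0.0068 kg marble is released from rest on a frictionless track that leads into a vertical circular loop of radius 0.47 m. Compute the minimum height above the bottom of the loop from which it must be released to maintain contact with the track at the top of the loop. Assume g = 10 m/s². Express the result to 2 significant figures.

h = 1.2 m

At the top, for minimum speed gravity alone supplies the centripetal force: mg = mv_top²/r ⇒ v_top² = gr = 4.700 m²/s²
Energy conservation from release height h to the top (height 2r): mgh = ½mv_top² + mg(2r)
h = v_top²/(2g) + 2r = r/2 + 2r = 5r/2 = 1.175 m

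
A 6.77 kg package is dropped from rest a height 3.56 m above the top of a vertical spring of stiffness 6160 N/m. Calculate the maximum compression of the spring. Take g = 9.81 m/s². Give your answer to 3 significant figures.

x = 0.288 m

Take the reference level at the top of the uncompressed spring. At max compression the package has fallen H + x and is momentarily at rest:
mg(H + x) = ½kx²
½(6160)x² − (6.77)(9.81)x − (6.77)(9.81)(3.56) = 0
3080x² − 66.41x − 236.4 = 0
x = [66.41 + √(4411 + 2.9129e+06)]/(2 × 3080) = 0.2881 m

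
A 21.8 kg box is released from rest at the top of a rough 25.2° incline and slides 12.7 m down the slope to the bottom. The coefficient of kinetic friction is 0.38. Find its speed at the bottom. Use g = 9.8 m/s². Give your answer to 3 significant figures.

Work–energy: mg(L sinθ) − μ_k(mg cosθ)L = ½mv²
mgh = mgL sinθ = (21.8)(9.8)(12.7)sin25.2° = 1155.2 J
W_f = μ_k mg cosθ · L = (0.38)(21.8)(9.8)cos25.2°·12.7 = 932.9 J
½mv² = 1155.2 − 932.9 = 222.34 J
v = √(2 × 222.34/21.8) = 4.516 m/s

v = 4.52 m/s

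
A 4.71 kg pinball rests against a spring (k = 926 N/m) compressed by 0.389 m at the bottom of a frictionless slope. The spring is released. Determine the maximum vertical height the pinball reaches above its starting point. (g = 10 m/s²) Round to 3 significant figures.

At maximum height the pinball is at rest, so ½kx² = mgh
h = kx²/(2mg) = (926)(0.389)²/(2 × 4.71 × 10) = 1.488 m

h = 1.49 m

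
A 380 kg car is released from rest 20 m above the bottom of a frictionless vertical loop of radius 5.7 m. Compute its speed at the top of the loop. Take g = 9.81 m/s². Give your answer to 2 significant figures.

v = 13 m/s

Energy conservation: mgh = ½mv_top² + mg(2r)
v_top² = 2g(h − 2r) = 2(9.81)(20 − 11.40) = 168.7
v_top = 12.99 m/s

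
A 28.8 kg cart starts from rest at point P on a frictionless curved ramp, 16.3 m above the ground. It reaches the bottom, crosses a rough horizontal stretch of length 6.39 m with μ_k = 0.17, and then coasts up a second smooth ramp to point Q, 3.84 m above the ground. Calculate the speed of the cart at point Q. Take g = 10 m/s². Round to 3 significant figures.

Energy at P: mgh₁ = (28.8)(10)(16.3) = 4694.4 J
Friction loss: W_f = μ_k mg d = 312.9 J
At Q: ½mv² + mgh₂ = mgh₁ − W_f
½mv² = 4694.4 − 312.9 − 1105.9 = 3275.6 J
v = √(2 × 3275.6/28.8) = 15.08 m/s

v = 15.1 m/s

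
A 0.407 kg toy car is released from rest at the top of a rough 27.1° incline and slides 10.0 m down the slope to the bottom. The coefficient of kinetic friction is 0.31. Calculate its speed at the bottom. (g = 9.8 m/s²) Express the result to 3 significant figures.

Work–energy: mg(L sinθ) − μ_k(mg cosθ)L = ½mv²
mgh = mgL sinθ = (0.407)(9.8)(10.0)sin27.1° = 18.170 J
W_f = μ_k mg cosθ · L = (0.31)(0.407)(9.8)cos27.1°·10.0 = 11.01 J
½mv² = 18.170 − 11.01 = 7.1627 J
v = √(2 × 7.1627/0.407) = 5.933 m/s

v = 5.93 m/s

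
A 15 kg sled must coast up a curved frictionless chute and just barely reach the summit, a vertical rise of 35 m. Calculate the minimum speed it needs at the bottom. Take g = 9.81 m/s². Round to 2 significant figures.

At the top it is momentarily at rest, so all KE converts to PE: ½mv² = mgh
v = √(2gh) = √(2 × 9.81 × 35) = 26.20 m/s

v = 26 m/s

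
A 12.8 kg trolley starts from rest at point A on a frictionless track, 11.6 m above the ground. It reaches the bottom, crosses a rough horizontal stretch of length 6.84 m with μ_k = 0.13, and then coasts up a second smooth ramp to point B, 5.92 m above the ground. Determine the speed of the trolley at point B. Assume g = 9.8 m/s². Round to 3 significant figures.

v = 9.69 m/s

Energy at A: mgh₁ = (12.8)(9.8)(11.6) = 1455.1 J
Friction loss: W_f = μ_k mg d = 111.5 J
At B: ½mv² + mgh₂ = mgh₁ − W_f
½mv² = 1455.1 − 111.5 − 742.60 = 600.96 J
v = √(2 × 600.96/12.8) = 9.690 m/s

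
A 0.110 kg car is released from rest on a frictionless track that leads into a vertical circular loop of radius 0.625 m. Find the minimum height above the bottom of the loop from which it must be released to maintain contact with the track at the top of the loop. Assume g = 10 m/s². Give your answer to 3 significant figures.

h = 1.56 m

At the top, for minimum speed gravity alone supplies the centripetal force: mg = mv_top²/r ⇒ v_top² = gr = 6.250 m²/s²
Energy conservation from release height h to the top (height 2r): mgh = ½mv_top² + mg(2r)
h = v_top²/(2g) + 2r = r/2 + 2r = 5r/2 = 1.562 m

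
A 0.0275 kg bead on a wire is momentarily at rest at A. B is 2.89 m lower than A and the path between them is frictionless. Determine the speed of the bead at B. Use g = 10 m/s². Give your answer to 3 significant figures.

Mechanical energy is conserved (no friction): mgh = ½mv²
v = √(2gh) = √(2 × 10 × 2.89) = √57.800 = 7.603 m/s

v = 7.60 m/s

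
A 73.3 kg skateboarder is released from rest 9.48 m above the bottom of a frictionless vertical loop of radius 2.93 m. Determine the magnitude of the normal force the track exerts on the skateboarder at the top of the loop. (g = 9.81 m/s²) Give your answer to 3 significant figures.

Energy from release to top (height 2r): mgh = ½mv_top² + mg(2r)
v_top² = 2g(h − 2r) = 2(9.81)(9.48 − 5.860) = 71.024 m²/s²
At the top, both N and weight point toward the centre: N + mg = mv_top²/r
N = m(v_top²/r − g) = 73.3(71.024/2.93 − 9.81) = 1058 N

N = 1060 N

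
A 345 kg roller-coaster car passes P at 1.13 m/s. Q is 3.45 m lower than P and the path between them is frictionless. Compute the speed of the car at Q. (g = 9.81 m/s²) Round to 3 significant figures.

Equating total energy at the two states: ½mv₀² + mgh = ½mv²
The mass cancels from both sides.
v² = v₀² + 2gh = (1.13)² + 2(9.81)(3.45) = 68.966
v = √68.966 = 8.305 m/s

v = 8.30 m/s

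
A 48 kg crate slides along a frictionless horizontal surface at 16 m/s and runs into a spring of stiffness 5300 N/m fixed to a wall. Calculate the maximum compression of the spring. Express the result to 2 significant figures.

x = 1.5 m

Conservation of energy between contact and max compression: ½mv² = ½kx²
x = v√(m/k) = 16 × √(48/5300) = 1.523 m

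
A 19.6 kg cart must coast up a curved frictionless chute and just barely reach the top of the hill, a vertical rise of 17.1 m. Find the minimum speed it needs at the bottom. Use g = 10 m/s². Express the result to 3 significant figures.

At the top it is momentarily at rest, so all KE converts to PE: ½mv² = mgh
v = √(2gh) = √(2 × 10 × 17.1) = 18.49 m/s

v = 18.5 m/s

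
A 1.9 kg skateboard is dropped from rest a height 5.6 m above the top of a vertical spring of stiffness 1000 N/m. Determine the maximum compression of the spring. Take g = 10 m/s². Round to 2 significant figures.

x = 0.48 m

Let x be the compression. The total drop is H + x, and the skateboard is instantaneously at rest at max compression, so energy conservation gives:
mg(H + x) = ½kx²
½(1000)x² − (1.9)(10)x − (1.9)(10)(5.6) = 0
500.0x² − 19.00x − 106.4 = 0
x = [19.00 + √(361.0 + 212800)]/(2 × 500.0) = 0.4807 m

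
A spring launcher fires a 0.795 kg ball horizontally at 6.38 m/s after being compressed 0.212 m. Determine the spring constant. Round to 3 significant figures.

k = 720 N/m

Energy stored in the spring equals the launch KE: ½kx² = ½mv²
k = mv²/x² = (0.795)(6.38)²/(0.212)² = 720.0 N/m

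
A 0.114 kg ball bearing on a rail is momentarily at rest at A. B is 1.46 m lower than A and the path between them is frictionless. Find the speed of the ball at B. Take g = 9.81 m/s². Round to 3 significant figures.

Mechanical energy is conserved (no friction): mgh = ½mv²
v = √(2gh) = √(2 × 9.81 × 1.46) = √28.645 = 5.352 m/s

v = 5.35 m/s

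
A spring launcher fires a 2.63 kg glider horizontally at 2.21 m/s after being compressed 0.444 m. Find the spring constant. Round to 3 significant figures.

½kx² = ½mv²
k = mv²/x² = (2.63)(2.21)²/(0.444)² = 65.16 N/m

k = 65.2 N/m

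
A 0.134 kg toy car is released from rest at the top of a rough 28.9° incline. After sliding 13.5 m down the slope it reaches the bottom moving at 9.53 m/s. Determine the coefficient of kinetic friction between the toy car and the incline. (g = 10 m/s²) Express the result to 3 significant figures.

mgh = ½mv² + μ_k (mg cosθ) L, with h = L sinθ
mgL sinθ = 8.7426 J; ½mv² = 6.0850 J
W_f = 8.7426 − 6.0850 = 2.658 J
μ_k = W_f/(mg cosθ · L) = 2.658/(1.173 × 13.5) = 0.1678

μ_k = 0.168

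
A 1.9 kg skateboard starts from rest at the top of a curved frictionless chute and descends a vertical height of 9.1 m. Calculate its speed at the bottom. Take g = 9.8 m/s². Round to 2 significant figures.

v = 13 m/s

Equating total energy at the two states: mgh = ½mv²
v = √(2gh) = √(2 × 9.8 × 9.1) = √178.36 = 13.36 m/s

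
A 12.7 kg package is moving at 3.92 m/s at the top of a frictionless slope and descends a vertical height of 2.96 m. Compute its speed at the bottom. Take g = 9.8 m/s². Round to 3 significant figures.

Energy conservation between the two points: ½mv₀² + mgh = ½mv²
The mass cancels from both sides.
v² = v₀² + 2gh = (3.92)² + 2(9.8)(2.96) = 73.382
v = √73.382 = 8.566 m/s

v = 8.57 m/s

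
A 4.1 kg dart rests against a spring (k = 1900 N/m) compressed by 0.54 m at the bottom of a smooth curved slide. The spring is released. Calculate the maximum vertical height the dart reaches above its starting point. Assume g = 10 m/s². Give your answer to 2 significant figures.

h = 6.8 m

Energy conservation from release to the highest point: ½kx² = mgh
h = kx²/(2mg) = (1900)(0.54)²/(2 × 4.1 × 10) = 6.757 m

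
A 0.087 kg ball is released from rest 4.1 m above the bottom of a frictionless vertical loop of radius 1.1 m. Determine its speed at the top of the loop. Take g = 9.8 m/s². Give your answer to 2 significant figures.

v = 6.1 m/s

Energy conservation: mgh = ½mv_top² + mg(2r)
v_top² = 2g(h − 2r) = 2(9.8)(4.1 − 2.200) = 37.24
v_top = 6.102 m/s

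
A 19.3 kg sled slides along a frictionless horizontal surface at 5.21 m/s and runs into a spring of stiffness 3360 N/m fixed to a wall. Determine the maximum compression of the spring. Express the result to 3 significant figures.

Conservation of energy between contact and max compression: ½mv² = ½kx²
x = v√(m/k) = 5.21 × √(19.3/3360) = 0.3949 m

x = 0.395 m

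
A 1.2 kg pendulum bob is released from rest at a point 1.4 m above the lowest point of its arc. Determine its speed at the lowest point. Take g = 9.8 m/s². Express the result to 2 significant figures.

Mechanical energy is conserved (no friction): mgh = ½mv²
v = √(2gh) = √(2 × 9.8 × 1.4) = √27.440 = 5.238 m/s

v = 5.2 m/s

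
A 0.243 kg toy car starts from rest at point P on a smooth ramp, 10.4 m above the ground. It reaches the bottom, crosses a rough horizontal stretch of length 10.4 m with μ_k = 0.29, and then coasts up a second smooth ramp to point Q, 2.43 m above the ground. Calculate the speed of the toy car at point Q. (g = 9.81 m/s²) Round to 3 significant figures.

v = 9.86 m/s

Energy at P: mgh₁ = (0.243)(9.81)(10.4) = 24.792 J
Friction loss: W_f = μ_k mg d = 7.190 J
At Q: ½mv² + mgh₂ = mgh₁ − W_f
½mv² = 24.792 − 7.190 − 5.7927 = 11.809 J
v = √(2 × 11.809/0.243) = 9.859 m/s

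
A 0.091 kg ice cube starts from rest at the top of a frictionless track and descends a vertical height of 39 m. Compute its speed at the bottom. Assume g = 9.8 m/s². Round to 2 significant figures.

v = 28 m/s

Equating total energy at the two states: mgh = ½mv²
v = √(2gh) = √(2 × 9.8 × 39) = √764.40 = 27.65 m/s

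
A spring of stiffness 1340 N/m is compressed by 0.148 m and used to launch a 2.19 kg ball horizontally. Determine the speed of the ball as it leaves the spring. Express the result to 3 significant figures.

v = 3.66 m/s

The ball leaves the spring when the spring is at natural length, so ½kx² = ½mv²
v = x√(k/m) = 0.148 × √(1340/2.19) = 3.661 m/s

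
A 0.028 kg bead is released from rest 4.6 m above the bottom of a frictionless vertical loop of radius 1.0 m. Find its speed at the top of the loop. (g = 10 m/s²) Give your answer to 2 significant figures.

v = 7.2 m/s

Energy conservation: mgh = ½mv_top² + mg(2r)
v_top² = 2g(h − 2r) = 2(10)(4.6 − 2.000) = 52.00
v_top = 7.211 m/s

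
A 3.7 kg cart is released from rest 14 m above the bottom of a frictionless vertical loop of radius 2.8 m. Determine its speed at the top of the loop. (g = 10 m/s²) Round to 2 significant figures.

Energy conservation: mgh = ½mv_top² + mg(2r)
v_top² = 2g(h − 2r) = 2(10)(14 − 5.600) = 168.0
v_top = 12.96 m/s

v = 13 m/s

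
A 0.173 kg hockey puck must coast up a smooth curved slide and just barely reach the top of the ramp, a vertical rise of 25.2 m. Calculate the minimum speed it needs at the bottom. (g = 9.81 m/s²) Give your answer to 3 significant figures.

v = 22.2 m/s

At the top it is momentarily at rest, so all KE converts to PE: ½mv² = mgh
v = √(2gh) = √(2 × 9.81 × 25.2) = 22.24 m/s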